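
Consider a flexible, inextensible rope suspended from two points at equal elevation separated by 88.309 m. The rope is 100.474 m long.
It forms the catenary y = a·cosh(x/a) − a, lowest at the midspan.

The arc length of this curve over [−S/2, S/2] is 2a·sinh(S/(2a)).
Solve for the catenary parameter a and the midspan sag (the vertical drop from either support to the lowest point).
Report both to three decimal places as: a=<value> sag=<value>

a=49.541 sag=21.015

seed: a₀ = √(S³/(24(L−S))) = √(88.309³/(24·12.165)) = 48.567503
iter 1: u=0.909137  f(a)=+5.127e-01  f'(a)=-5.436e-01  a ← 48.567503 − (+5.127e-01/-5.436e-01) = 49.510744
iter 2: u=0.891817  f(a)=+1.532e-02  f'(a)=-5.116e-01  a ← 49.510744 − (+1.532e-02/-5.116e-01) = 49.540688
iter 3: u=0.891277  f(a)=+1.461e-05  f'(a)=-5.106e-01  a ← 49.540688 − (+1.461e-05/-5.106e-01) = 49.540717
iter 4: u=0.891277  f(a)=+1.330e-11  f'(a)=-5.106e-01  a ← 49.540717 − (+1.330e-11/-5.106e-01) = 49.540717
converged: |Δa| < 1e-12 after 4 iterations
sag = a·(cosh(S/(2a)) − 1) = 49.540717·(cosh(0.891277) − 1) = 21.014501
T_max/T_min = cosh(S/(2a)) = 1.424186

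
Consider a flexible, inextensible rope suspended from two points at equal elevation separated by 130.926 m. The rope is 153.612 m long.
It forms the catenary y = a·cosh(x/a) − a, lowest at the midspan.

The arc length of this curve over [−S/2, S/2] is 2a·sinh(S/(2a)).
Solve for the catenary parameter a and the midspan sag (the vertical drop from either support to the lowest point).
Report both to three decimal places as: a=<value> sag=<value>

a=65.809 sag=35.334

seed: a₀ = √(S³/(24(L−S))) = √(130.926³/(24·22.686)) = 64.202844
iter 1: u=1.019628  f(a)=+1.209e+00  f'(a)=-7.829e-01  a ← 64.202844 − (+1.209e+00/-7.829e-01) = 65.746851
iter 2: u=0.995683  f(a)=+4.498e-02  f'(a)=-7.257e-01  a ← 65.746851 − (+4.498e-02/-7.257e-01) = 65.808840
iter 3: u=0.994745  f(a)=+6.762e-05  f'(a)=-7.235e-01  a ← 65.808840 − (+6.762e-05/-7.235e-01) = 65.808933
iter 4: u=0.994743  f(a)=+1.533e-10  f'(a)=-7.235e-01  a ← 65.808933 − (+1.533e-10/-7.235e-01) = 65.808933
iter 5: u=0.994743  f(a)=+0.000e+00  f'(a)=-7.235e-01  a ← 65.808933 − (+0.000e+00/-7.235e-01) = 65.808933
converged: |Δa| < 1e-12 after 5 iterations
sag = a·(cosh(S/(2a)) − 1) = 65.808933·(cosh(0.994743) − 1) = 35.334417
T_max/T_min = cosh(S/(2a)) = 1.536924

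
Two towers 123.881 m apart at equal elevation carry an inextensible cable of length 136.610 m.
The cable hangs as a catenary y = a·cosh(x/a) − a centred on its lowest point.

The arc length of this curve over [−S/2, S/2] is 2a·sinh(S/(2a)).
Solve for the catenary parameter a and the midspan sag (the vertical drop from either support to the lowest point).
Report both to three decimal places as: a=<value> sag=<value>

a=80.075 sag=25.175

seed: a₀ = √(S³/(24(L−S))) = √(123.881³/(24·12.729)) = 78.886791
iter 1: u=0.785182  f(a)=+3.982e-01  f'(a)=-3.431e-01  a ← 78.886791 − (+3.982e-01/-3.431e-01) = 80.047504
iter 2: u=0.773797  f(a)=+8.959e-03  f'(a)=-3.278e-01  a ← 80.047504 − (+8.959e-03/-3.278e-01) = 80.074835
iter 3: u=0.773533  f(a)=+4.766e-06  f'(a)=-3.274e-01  a ← 80.074835 − (+4.766e-06/-3.274e-01) = 80.074850
iter 4: u=0.773533  f(a)=+1.364e-12  f'(a)=-3.274e-01  a ← 80.074850 − (+1.364e-12/-3.274e-01) = 80.074850
converged: |Δa| < 1e-12 after 4 iterations
sag = a·(cosh(S/(2a)) − 1) = 80.074850·(cosh(0.773533) − 1) = 25.175113
T_max/T_min = cosh(S/(2a)) = 1.314395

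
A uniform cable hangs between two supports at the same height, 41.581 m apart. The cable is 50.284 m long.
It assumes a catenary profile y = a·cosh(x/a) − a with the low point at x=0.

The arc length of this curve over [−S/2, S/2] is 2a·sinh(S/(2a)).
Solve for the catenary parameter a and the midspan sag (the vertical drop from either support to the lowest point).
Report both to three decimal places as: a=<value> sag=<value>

a=19.109 sag=12.471

seed: a₀ = √(S³/(24(L−S))) = √(41.581³/(24·8.703)) = 18.552493
iter 1: u=1.120631  f(a)=+5.631e-01  f'(a)=-1.061e+00  a ← 18.552493 − (+5.631e-01/-1.061e+00) = 19.082998
iter 2: u=1.089478  f(a)=+2.506e-02  f'(a)=-9.689e-01  a ← 19.082998 − (+2.506e-02/-9.689e-01) = 19.108859
iter 3: u=1.088003  f(a)=+5.472e-05  f'(a)=-9.646e-01  a ← 19.108859 − (+5.472e-05/-9.646e-01) = 19.108916
iter 4: u=1.088000  f(a)=+2.623e-10  f'(a)=-9.646e-01  a ← 19.108916 − (+2.623e-10/-9.646e-01) = 19.108916
iter 5: u=1.088000  f(a)=+0.000e+00  f'(a)=-9.646e-01  a ← 19.108916 − (+0.000e+00/-9.646e-01) = 19.108916
converged: |Δa| < 1e-12 after 5 iterations
sag = a·(cosh(S/(2a)) − 1) = 19.108916·(cosh(1.088000) − 1) = 12.470679
T_max/T_min = cosh(S/(2a)) = 1.652611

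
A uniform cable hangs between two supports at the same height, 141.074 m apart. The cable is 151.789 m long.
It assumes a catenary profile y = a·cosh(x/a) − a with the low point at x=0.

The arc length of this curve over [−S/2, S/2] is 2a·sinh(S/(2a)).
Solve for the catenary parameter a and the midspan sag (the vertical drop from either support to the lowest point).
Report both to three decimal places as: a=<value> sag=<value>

seed: a₀ = √(S³/(24(L−S))) = √(141.074³/(24·10.715)) = 104.488564
iter 1: u=0.675069  f(a)=+2.468e-01  f'(a)=-2.146e-01  a ← 104.488564 − (+2.468e-01/-2.146e-01) = 105.638722
iter 2: u=0.667719  f(a)=+4.135e-03  f'(a)=-2.075e-01  a ← 105.638722 − (+4.135e-03/-2.075e-01) = 105.658651
iter 3: u=0.667593  f(a)=+1.204e-06  f'(a)=-2.073e-01  a ← 105.658651 − (+1.204e-06/-2.073e-01) = 105.658657
iter 4: u=0.667593  f(a)=+1.421e-13  f'(a)=-2.073e-01  a ← 105.658657 − (+1.421e-13/-2.073e-01) = 105.658657
converged: |Δa| < 1e-12 after 4 iterations
sag = a·(cosh(S/(2a)) − 1) = 105.658657·(cosh(0.667593) − 1) = 24.432568
T_max/T_min = cosh(S/(2a)) = 1.231241

a=105.659 sag=24.433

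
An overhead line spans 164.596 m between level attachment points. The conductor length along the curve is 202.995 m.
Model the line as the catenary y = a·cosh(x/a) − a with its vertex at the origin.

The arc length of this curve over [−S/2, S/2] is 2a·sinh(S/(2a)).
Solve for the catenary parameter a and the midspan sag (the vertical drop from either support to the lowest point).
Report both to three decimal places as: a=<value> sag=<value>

a=71.875 sag=52.495

seed: a₀ = √(S³/(24(L−S))) = √(164.596³/(24·38.399)) = 69.560603
iter 1: u=1.183112  f(a)=+2.779e+00  f'(a)=-1.267e+00  a ← 69.560603 − (+2.779e+00/-1.267e+00) = 71.754650
iter 2: u=1.146936  f(a)=+1.369e-01  f'(a)=-1.145e+00  a ← 71.754650 − (+1.369e-01/-1.145e+00) = 71.874255
iter 3: u=1.145028  f(a)=+3.703e-04  f'(a)=-1.138e+00  a ← 71.874255 − (+3.703e-04/-1.138e+00) = 71.874580
iter 4: u=1.145022  f(a)=+2.726e-09  f'(a)=-1.138e+00  a ← 71.874580 − (+2.726e-09/-1.138e+00) = 71.874580
iter 5: u=1.145022  f(a)=+0.000e+00  f'(a)=-1.138e+00  a ← 71.874580 − (+0.000e+00/-1.138e+00) = 71.874580
converged: |Δa| < 1e-12 after 5 iterations
sag = a·(cosh(S/(2a)) − 1) = 71.874580·(cosh(1.145022) − 1) = 52.494619
T_max/T_min = cosh(S/(2a)) = 1.730364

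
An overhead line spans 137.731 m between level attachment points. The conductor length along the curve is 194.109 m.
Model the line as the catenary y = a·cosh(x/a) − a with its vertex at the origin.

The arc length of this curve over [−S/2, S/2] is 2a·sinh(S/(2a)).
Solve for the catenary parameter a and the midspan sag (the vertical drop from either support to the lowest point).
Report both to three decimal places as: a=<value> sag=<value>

seed: a₀ = √(S³/(24(L−S))) = √(137.731³/(24·56.378)) = 43.942736
iter 1: u=1.567165  f(a)=+7.342e+00  f'(a)=-3.254e+00  a ← 43.942736 − (+7.342e+00/-3.254e+00) = 46.199067
iter 2: u=1.490625  f(a)=+6.034e-01  f'(a)=-2.739e+00  a ← 46.199067 − (+6.034e-01/-2.739e+00) = 46.419345
iter 3: u=1.483552  f(a)=+4.882e-03  f'(a)=-2.695e+00  a ← 46.419345 − (+4.882e-03/-2.695e+00) = 46.421157
iter 4: u=1.483494  f(a)=+3.252e-07  f'(a)=-2.695e+00  a ← 46.421157 − (+3.252e-07/-2.695e+00) = 46.421157
iter 5: u=1.483494  f(a)=+5.684e-14  f'(a)=-2.695e+00  a ← 46.421157 − (+5.684e-14/-2.695e+00) = 46.421157
converged: |Δa| < 1e-12 after 5 iterations
sag = a·(cosh(S/(2a)) − 1) = 46.421157·(cosh(1.483494) − 1) = 61.163692
T_max/T_min = cosh(S/(2a)) = 2.317582

a=46.421 sag=61.164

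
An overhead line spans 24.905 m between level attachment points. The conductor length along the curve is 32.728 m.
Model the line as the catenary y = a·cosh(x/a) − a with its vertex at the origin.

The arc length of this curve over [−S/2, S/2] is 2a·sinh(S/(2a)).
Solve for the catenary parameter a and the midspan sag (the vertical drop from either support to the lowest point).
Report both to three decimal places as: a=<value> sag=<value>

a=9.470 sag=9.436

seed: a₀ = √(S³/(24(L−S))) = √(24.905³/(24·7.823)) = 9.070632
iter 1: u=1.372837  f(a)=+7.712e-01  f'(a)=-2.073e+00  a ← 9.070632 − (+7.712e-01/-2.073e+00) = 9.442692
iter 2: u=1.318745  f(a)=+4.999e-02  f'(a)=-1.812e+00  a ← 9.442692 − (+4.999e-02/-1.812e+00) = 9.470280
iter 3: u=1.314903  f(a)=+2.422e-04  f'(a)=-1.794e+00  a ← 9.470280 − (+2.422e-04/-1.794e+00) = 9.470414
iter 4: u=1.314884  f(a)=+5.748e-09  f'(a)=-1.794e+00  a ← 9.470414 − (+5.748e-09/-1.794e+00) = 9.470414
iter 5: u=1.314884  f(a)=+0.000e+00  f'(a)=-1.794e+00  a ← 9.470414 − (+0.000e+00/-1.794e+00) = 9.470414
converged: |Δa| < 1e-12 after 5 iterations
sag = a·(cosh(S/(2a)) − 1) = 9.470414·(cosh(1.314884) − 1) = 9.436443
T_max/T_min = cosh(S/(2a)) = 1.996413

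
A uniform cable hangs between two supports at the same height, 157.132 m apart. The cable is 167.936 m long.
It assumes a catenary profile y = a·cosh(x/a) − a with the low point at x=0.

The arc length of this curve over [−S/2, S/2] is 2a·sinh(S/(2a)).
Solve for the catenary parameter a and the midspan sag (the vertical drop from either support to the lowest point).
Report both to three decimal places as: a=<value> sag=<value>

seed: a₀ = √(S³/(24(L−S))) = √(157.132³/(24·10.804)) = 122.320444
iter 1: u=0.642297  f(a)=+2.251e-01  f'(a)=-1.840e-01  a ← 122.320444 − (+2.251e-01/-1.840e-01) = 123.543277
iter 2: u=0.635939  f(a)=+3.419e-03  f'(a)=-1.785e-01  a ← 123.543277 − (+3.419e-03/-1.785e-01) = 123.562435
iter 3: u=0.635840  f(a)=+8.164e-07  f'(a)=-1.784e-01  a ← 123.562435 − (+8.164e-07/-1.784e-01) = 123.562439
iter 4: u=0.635840  f(a)=+5.684e-14  f'(a)=-1.784e-01  a ← 123.562439 − (+5.684e-14/-1.784e-01) = 123.562439
converged: |Δa| < 1e-12 after 4 iterations
sag = a·(cosh(S/(2a)) − 1) = 123.562439·(cosh(0.635840) − 1) = 25.830671
T_max/T_min = cosh(S/(2a)) = 1.209050

a=123.562 sag=25.831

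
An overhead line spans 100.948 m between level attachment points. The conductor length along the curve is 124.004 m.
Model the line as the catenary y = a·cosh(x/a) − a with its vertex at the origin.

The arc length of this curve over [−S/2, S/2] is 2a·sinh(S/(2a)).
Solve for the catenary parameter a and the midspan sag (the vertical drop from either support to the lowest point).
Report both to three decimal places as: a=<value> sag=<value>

a=44.523 sag=31.809

seed: a₀ = √(S³/(24(L−S))) = √(100.948³/(24·23.056)) = 43.117044
iter 1: u=1.170628  f(a)=+1.632e+00  f'(a)=-1.223e+00  a ← 43.117044 − (+1.632e+00/-1.223e+00) = 44.451303
iter 2: u=1.135490  f(a)=+7.883e-02  f'(a)=-1.108e+00  a ← 44.451303 − (+7.883e-02/-1.108e+00) = 44.522464
iter 3: u=1.133675  f(a)=+2.045e-04  f'(a)=-1.102e+00  a ← 44.522464 − (+2.045e-04/-1.102e+00) = 44.522650
iter 4: u=1.133670  f(a)=+1.385e-09  f'(a)=-1.102e+00  a ← 44.522650 − (+1.385e-09/-1.102e+00) = 44.522650
iter 5: u=1.133670  f(a)=-1.421e-14  f'(a)=-1.102e+00  a ← 44.522650 − (-1.421e-14/-1.102e+00) = 44.522650
converged: |Δa| < 1e-12 after 5 iterations
sag = a·(cosh(S/(2a)) − 1) = 44.522650·(cosh(1.133670) − 1) = 31.808958
T_max/T_min = cosh(S/(2a)) = 1.714444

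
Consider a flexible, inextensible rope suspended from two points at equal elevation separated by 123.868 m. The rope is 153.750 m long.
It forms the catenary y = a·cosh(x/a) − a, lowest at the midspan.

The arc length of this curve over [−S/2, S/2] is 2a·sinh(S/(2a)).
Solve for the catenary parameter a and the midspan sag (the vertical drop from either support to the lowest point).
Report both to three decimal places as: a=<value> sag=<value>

seed: a₀ = √(S³/(24(L−S))) = √(123.868³/(24·29.882)) = 51.478779
iter 1: u=1.203098  f(a)=+2.239e+00  f'(a)=-1.338e+00  a ← 51.478779 − (+2.239e+00/-1.338e+00) = 53.152044
iter 2: u=1.165223  f(a)=+1.138e-01  f'(a)=-1.205e+00  a ← 53.152044 − (+1.138e-01/-1.205e+00) = 53.246467
iter 3: u=1.163157  f(a)=+3.288e-04  f'(a)=-1.198e+00  a ← 53.246467 − (+3.288e-04/-1.198e+00) = 53.246741
iter 4: u=1.163151  f(a)=+2.763e-09  f'(a)=-1.198e+00  a ← 53.246741 − (+2.763e-09/-1.198e+00) = 53.246741
iter 5: u=1.163151  f(a)=-5.684e-14  f'(a)=-1.198e+00  a ← 53.246741 − (-5.684e-14/-1.198e+00) = 53.246741
converged: |Δa| < 1e-12 after 5 iterations
sag = a·(cosh(S/(2a)) − 1) = 53.246741·(cosh(1.163151) − 1) = 40.267862
T_max/T_min = cosh(S/(2a)) = 1.756250

a=53.247 sag=40.268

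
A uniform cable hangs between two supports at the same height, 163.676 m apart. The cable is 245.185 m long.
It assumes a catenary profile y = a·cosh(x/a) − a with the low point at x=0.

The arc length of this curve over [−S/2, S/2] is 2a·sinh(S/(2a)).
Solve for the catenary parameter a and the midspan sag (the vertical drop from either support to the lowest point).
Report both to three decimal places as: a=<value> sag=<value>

seed: a₀ = √(S³/(24(L−S))) = √(163.676³/(24·81.509)) = 47.344453
iter 1: u=1.728566  f(a)=+1.308e+01  f'(a)=-4.588e+00  a ← 47.344453 − (+1.308e+01/-4.588e+00) = 50.195389
iter 2: u=1.630389  f(a)=+1.275e+00  f'(a)=-3.734e+00  a ← 50.195389 − (+1.275e+00/-3.734e+00) = 50.536770
iter 3: u=1.619375  f(a)=+1.499e-02  f'(a)=-3.647e+00  a ← 50.536770 − (+1.499e-02/-3.647e+00) = 50.540881
iter 4: u=1.619244  f(a)=+2.127e-06  f'(a)=-3.645e+00  a ← 50.540881 − (+2.127e-06/-3.645e+00) = 50.540881
iter 5: u=1.619244  f(a)=+5.684e-14  f'(a)=-3.645e+00  a ← 50.540881 − (+5.684e-14/-3.645e+00) = 50.540881
converged: |Δa| < 1e-12 after 5 iterations
sag = a·(cosh(S/(2a)) − 1) = 50.540881·(cosh(1.619244) − 1) = 82.061161
T_max/T_min = cosh(S/(2a)) = 2.623659

a=50.541 sag=82.061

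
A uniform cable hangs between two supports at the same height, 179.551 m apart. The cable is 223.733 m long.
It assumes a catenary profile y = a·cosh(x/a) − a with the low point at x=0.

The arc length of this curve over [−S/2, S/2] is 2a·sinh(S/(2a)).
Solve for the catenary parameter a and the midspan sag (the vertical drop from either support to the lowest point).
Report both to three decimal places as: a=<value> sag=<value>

a=76.470 sag=59.036

seed: a₀ = √(S³/(24(L−S))) = √(179.551³/(24·44.182)) = 73.884517
iter 1: u=1.215079  f(a)=+3.379e+00  f'(a)=-1.382e+00  a ← 73.884517 − (+3.379e+00/-1.382e+00) = 76.329013
iter 2: u=1.176165  f(a)=+1.749e-01  f'(a)=-1.242e+00  a ← 76.329013 − (+1.749e-01/-1.242e+00) = 76.469807
iter 3: u=1.173999  f(a)=+5.255e-04  f'(a)=-1.235e+00  a ← 76.469807 − (+5.255e-04/-1.235e+00) = 76.470232
iter 4: u=1.173993  f(a)=+4.775e-09  f'(a)=-1.235e+00  a ← 76.470232 − (+4.775e-09/-1.235e+00) = 76.470232
iter 5: u=1.173993  f(a)=+2.842e-14  f'(a)=-1.235e+00  a ← 76.470232 − (+2.842e-14/-1.235e+00) = 76.470232
converged: |Δa| < 1e-12 after 5 iterations
sag = a·(cosh(S/(2a)) − 1) = 76.470232·(cosh(1.173993) − 1) = 59.035525
T_max/T_min = cosh(S/(2a)) = 1.772007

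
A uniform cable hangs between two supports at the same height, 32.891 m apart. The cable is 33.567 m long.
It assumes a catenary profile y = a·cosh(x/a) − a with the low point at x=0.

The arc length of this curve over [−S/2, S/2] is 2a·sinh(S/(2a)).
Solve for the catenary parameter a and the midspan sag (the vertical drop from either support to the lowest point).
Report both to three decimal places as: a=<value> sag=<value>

a=46.975 sag=2.908

seed: a₀ = √(S³/(24(L−S))) = √(32.891³/(24·0.676)) = 46.831347
iter 1: u=0.351164  f(a)=+4.180e-03  f'(a)=-2.923e-02  a ← 46.831347 − (+4.180e-03/-2.923e-02) = 46.974377
iter 2: u=0.350095  f(a)=+1.923e-05  f'(a)=-2.896e-02  a ← 46.974377 − (+1.923e-05/-2.896e-02) = 46.975041
iter 3: u=0.350090  f(a)=+4.110e-10  f'(a)=-2.896e-02  a ← 46.975041 − (+4.110e-10/-2.896e-02) = 46.975041
iter 4: u=0.350090  f(a)=+0.000e+00  f'(a)=-2.896e-02  a ← 46.975041 − (+0.000e+00/-2.896e-02) = 46.975041
converged: |Δa| < 1e-12 after 4 iterations
sag = a·(cosh(S/(2a)) − 1) = 46.975041·(cosh(0.350090) − 1) = 2.908226
T_max/T_min = cosh(S/(2a)) = 1.061910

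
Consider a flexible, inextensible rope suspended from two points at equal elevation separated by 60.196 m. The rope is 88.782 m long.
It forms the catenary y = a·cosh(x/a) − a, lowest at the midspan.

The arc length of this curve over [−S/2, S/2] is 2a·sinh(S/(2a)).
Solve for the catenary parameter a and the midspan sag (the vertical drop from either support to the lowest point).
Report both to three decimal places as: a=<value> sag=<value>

seed: a₀ = √(S³/(24(L−S))) = √(60.196³/(24·28.586)) = 17.830730
iter 1: u=1.687985  f(a)=+4.360e+00  f'(a)=-4.218e+00  a ← 17.830730 − (+4.360e+00/-4.218e+00) = 18.864395
iter 2: u=1.595493  f(a)=+4.079e-01  f'(a)=-3.463e+00  a ← 18.864395 − (+4.079e-01/-3.463e+00) = 18.982190
iter 3: u=1.585592  f(a)=+4.383e-03  f'(a)=-3.389e+00  a ← 18.982190 − (+4.383e-03/-3.389e+00) = 18.983484
iter 4: u=1.585483  f(a)=+5.182e-07  f'(a)=-3.388e+00  a ← 18.983484 − (+5.182e-07/-3.388e+00) = 18.983484
iter 5: u=1.585483  f(a)=+1.421e-14  f'(a)=-3.388e+00  a ← 18.983484 − (+1.421e-14/-3.388e+00) = 18.983484
converged: |Δa| < 1e-12 after 5 iterations
sag = a·(cosh(S/(2a)) − 1) = 18.983484·(cosh(1.585483) − 1) = 29.296259
T_max/T_min = cosh(S/(2a)) = 2.543250

a=18.983 sag=29.296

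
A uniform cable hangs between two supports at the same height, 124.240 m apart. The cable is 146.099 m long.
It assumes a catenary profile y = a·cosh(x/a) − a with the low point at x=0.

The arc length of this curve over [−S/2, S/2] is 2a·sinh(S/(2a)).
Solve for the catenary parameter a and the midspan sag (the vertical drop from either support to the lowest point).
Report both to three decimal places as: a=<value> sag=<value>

a=61.995 sag=33.815

seed: a₀ = √(S³/(24(L−S))) = √(124.240³/(24·21.859)) = 60.460453
iter 1: u=1.027448  f(a)=+1.183e+00  f'(a)=-8.024e-01  a ← 60.460453 − (+1.183e+00/-8.024e-01) = 61.935121
iter 2: u=1.002985  f(a)=+4.467e-02  f'(a)=-7.428e-01  a ← 61.935121 − (+4.467e-02/-7.428e-01) = 61.995261
iter 3: u=1.002012  f(a)=+6.921e-05  f'(a)=-7.405e-01  a ← 61.995261 − (+6.921e-05/-7.405e-01) = 61.995355
iter 4: u=1.002011  f(a)=+1.667e-10  f'(a)=-7.405e-01  a ← 61.995355 − (+1.667e-10/-7.405e-01) = 61.995355
iter 5: u=1.002011  f(a)=-2.842e-14  f'(a)=-7.405e-01  a ← 61.995355 − (-2.842e-14/-7.405e-01) = 61.995355
converged: |Δa| < 1e-12 after 5 iterations
sag = a·(cosh(S/(2a)) − 1) = 61.995355·(cosh(1.002011) − 1) = 33.815153
T_max/T_min = cosh(S/(2a)) = 1.545447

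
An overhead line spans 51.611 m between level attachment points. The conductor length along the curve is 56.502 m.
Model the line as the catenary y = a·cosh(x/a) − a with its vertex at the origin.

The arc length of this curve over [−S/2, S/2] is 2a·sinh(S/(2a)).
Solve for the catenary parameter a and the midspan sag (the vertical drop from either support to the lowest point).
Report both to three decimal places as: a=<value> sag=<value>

seed: a₀ = √(S³/(24(L−S))) = √(51.611³/(24·4.891)) = 34.222281
iter 1: u=0.754056  f(a)=+1.409e-01  f'(a)=-3.024e-01  a ← 34.222281 − (+1.409e-01/-3.024e-01) = 34.688345
iter 2: u=0.743924  f(a)=+2.931e-03  f'(a)=-2.900e-01  a ← 34.688345 − (+2.931e-03/-2.900e-01) = 34.698453
iter 3: u=0.743708  f(a)=+1.327e-06  f'(a)=-2.897e-01  a ← 34.698453 − (+1.327e-06/-2.897e-01) = 34.698458
iter 4: u=0.743707  f(a)=+2.629e-13  f'(a)=-2.897e-01  a ← 34.698458 − (+2.629e-13/-2.897e-01) = 34.698458
converged: |Δa| < 1e-12 after 4 iterations
sag = a·(cosh(S/(2a)) − 1) = 34.698458·(cosh(0.743707) − 1) = 10.046396
T_max/T_min = cosh(S/(2a)) = 1.289534

a=34.698 sag=10.046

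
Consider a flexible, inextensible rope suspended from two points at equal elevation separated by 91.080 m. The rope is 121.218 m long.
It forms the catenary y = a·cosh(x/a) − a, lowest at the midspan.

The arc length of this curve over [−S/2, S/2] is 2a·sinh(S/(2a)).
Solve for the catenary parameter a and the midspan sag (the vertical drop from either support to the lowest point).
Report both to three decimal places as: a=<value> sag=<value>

a=33.816 sag=35.589

seed: a₀ = √(S³/(24(L−S))) = √(91.080³/(24·30.138)) = 32.320026
iter 1: u=1.409034  f(a)=+3.137e+00  f'(a)=-2.262e+00  a ← 32.320026 − (+3.137e+00/-2.262e+00) = 33.706625
iter 2: u=1.351070  f(a)=+2.132e-01  f'(a)=-1.965e+00  a ← 33.706625 − (+2.132e-01/-1.965e+00) = 33.815142
iter 3: u=1.346734  f(a)=+1.143e-03  f'(a)=-1.943e+00  a ← 33.815142 − (+1.143e-03/-1.943e+00) = 33.815730
iter 4: u=1.346711  f(a)=+3.326e-08  f'(a)=-1.943e+00  a ← 33.815730 − (+3.326e-08/-1.943e+00) = 33.815730
iter 5: u=1.346711  f(a)=+1.421e-14  f'(a)=-1.943e+00  a ← 33.815730 − (+1.421e-14/-1.943e+00) = 33.815730
converged: |Δa| < 1e-12 after 5 iterations
sag = a·(cosh(S/(2a)) − 1) = 33.815730·(cosh(1.346711) − 1) = 35.588553
T_max/T_min = cosh(S/(2a)) = 2.052426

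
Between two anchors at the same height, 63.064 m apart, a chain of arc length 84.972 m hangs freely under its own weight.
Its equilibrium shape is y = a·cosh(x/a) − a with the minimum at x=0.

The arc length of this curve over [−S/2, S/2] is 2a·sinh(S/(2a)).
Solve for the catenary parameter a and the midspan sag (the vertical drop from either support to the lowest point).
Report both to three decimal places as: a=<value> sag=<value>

seed: a₀ = √(S³/(24(L−S))) = √(63.064³/(24·21.908)) = 21.840636
iter 1: u=1.443731  f(a)=+2.400e+00  f'(a)=-2.457e+00  a ← 21.840636 − (+2.400e+00/-2.457e+00) = 22.817505
iter 2: u=1.381921  f(a)=+1.704e-01  f'(a)=-2.119e+00  a ← 22.817505 − (+1.704e-01/-2.119e+00) = 22.897917
iter 3: u=1.377068  f(a)=+1.004e-03  f'(a)=-2.094e+00  a ← 22.897917 − (+1.004e-03/-2.094e+00) = 22.898397
iter 4: u=1.377040  f(a)=+3.534e-08  f'(a)=-2.094e+00  a ← 22.898397 − (+3.534e-08/-2.094e+00) = 22.898397
iter 5: u=1.377040  f(a)=+0.000e+00  f'(a)=-2.094e+00  a ← 22.898397 − (+0.000e+00/-2.094e+00) = 22.898397
converged: |Δa| < 1e-12 after 5 iterations
sag = a·(cosh(S/(2a)) − 1) = 22.898397·(cosh(1.377040) − 1) = 25.365428
T_max/T_min = cosh(S/(2a)) = 2.107738

a=22.898 sag=25.365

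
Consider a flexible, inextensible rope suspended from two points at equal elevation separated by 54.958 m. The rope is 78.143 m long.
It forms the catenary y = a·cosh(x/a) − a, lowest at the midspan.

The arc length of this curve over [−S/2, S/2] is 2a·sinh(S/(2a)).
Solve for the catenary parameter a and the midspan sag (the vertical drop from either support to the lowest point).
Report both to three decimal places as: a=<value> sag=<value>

seed: a₀ = √(S³/(24(L−S))) = √(54.958³/(24·23.185)) = 17.271784
iter 1: u=1.590976  f(a)=+3.118e+00  f'(a)=-3.429e+00  a ← 17.271784 − (+3.118e+00/-3.429e+00) = 18.181027
iter 2: u=1.511411  f(a)=+2.631e-01  f'(a)=-2.872e+00  a ← 18.181027 − (+2.631e-01/-2.872e+00) = 18.272625
iter 3: u=1.503834  f(a)=+2.255e-03  f'(a)=-2.823e+00  a ← 18.272625 − (+2.255e-03/-2.823e+00) = 18.273423
iter 4: u=1.503769  f(a)=+1.689e-07  f'(a)=-2.823e+00  a ← 18.273423 − (+1.689e-07/-2.823e+00) = 18.273424
iter 5: u=1.503769  f(a)=-1.421e-14  f'(a)=-2.823e+00  a ← 18.273424 − (-1.421e-14/-2.823e+00) = 18.273424
converged: |Δa| < 1e-12 after 5 iterations
sag = a·(cosh(S/(2a)) − 1) = 18.273424·(cosh(1.503769) − 1) = 24.860092
T_max/T_min = cosh(S/(2a)) = 2.360451

a=18.273 sag=24.860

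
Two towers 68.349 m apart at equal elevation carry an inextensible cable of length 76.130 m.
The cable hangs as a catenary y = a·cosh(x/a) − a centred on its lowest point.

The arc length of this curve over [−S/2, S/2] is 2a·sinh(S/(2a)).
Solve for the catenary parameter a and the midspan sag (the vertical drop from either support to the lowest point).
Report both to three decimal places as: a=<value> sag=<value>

seed: a₀ = √(S³/(24(L−S))) = √(68.349³/(24·7.781)) = 41.349943
iter 1: u=0.826470  f(a)=+2.701e-01  f'(a)=-4.027e-01  a ← 41.349943 − (+2.701e-01/-4.027e-01) = 42.020694
iter 2: u=0.813278  f(a)=+6.713e-03  f'(a)=-3.829e-01  a ← 42.020694 − (+6.713e-03/-3.829e-01) = 42.038225
iter 3: u=0.812939  f(a)=+4.380e-06  f'(a)=-3.824e-01  a ← 42.038225 − (+4.380e-06/-3.824e-01) = 42.038236
iter 4: u=0.812938  f(a)=+1.876e-12  f'(a)=-3.824e-01  a ← 42.038236 − (+1.876e-12/-3.824e-01) = 42.038236
converged: |Δa| < 1e-12 after 4 iterations
sag = a·(cosh(S/(2a)) − 1) = 42.038236·(cosh(0.812938) − 1) = 14.672940
T_max/T_min = cosh(S/(2a)) = 1.349038

a=42.038 sag=14.673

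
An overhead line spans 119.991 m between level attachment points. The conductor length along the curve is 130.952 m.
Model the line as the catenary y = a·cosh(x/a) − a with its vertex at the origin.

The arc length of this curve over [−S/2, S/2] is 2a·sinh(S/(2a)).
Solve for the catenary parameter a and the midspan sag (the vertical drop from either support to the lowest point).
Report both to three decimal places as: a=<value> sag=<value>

a=82.126 sag=22.906

seed: a₀ = √(S³/(24(L−S))) = √(119.991³/(24·10.961)) = 81.038669
iter 1: u=0.740332  f(a)=+3.043e-01  f'(a)=-2.856e-01  a ← 81.038669 − (+3.043e-01/-2.856e-01) = 82.104133
iter 2: u=0.730724  f(a)=+6.106e-03  f'(a)=-2.743e-01  a ← 82.104133 − (+6.106e-03/-2.743e-01) = 82.126395
iter 3: u=0.730526  f(a)=+2.569e-06  f'(a)=-2.740e-01  a ← 82.126395 − (+2.569e-06/-2.740e-01) = 82.126404
iter 4: u=0.730526  f(a)=+4.547e-13  f'(a)=-2.740e-01  a ← 82.126404 − (+4.547e-13/-2.740e-01) = 82.126404
converged: |Δa| < 1e-12 after 4 iterations
sag = a·(cosh(S/(2a)) − 1) = 82.126404·(cosh(0.730526) − 1) = 22.906223
T_max/T_min = cosh(S/(2a)) = 1.278914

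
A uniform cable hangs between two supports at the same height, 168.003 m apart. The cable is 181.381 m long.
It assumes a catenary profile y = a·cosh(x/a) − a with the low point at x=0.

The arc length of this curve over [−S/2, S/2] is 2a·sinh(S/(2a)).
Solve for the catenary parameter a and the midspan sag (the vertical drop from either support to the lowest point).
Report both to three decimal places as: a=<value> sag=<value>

a=122.953 sag=29.829

seed: a₀ = √(S³/(24(L−S))) = √(168.003³/(24·13.378)) = 121.527437
iter 1: u=0.691214  f(a)=+3.232e-01  f'(a)=-2.309e-01  a ← 121.527437 − (+3.232e-01/-2.309e-01) = 122.927588
iter 2: u=0.683341  f(a)=+5.671e-03  f'(a)=-2.228e-01  a ← 122.927588 − (+5.671e-03/-2.228e-01) = 122.953039
iter 3: u=0.683200  f(a)=+1.815e-06  f'(a)=-2.227e-01  a ← 122.953039 − (+1.815e-06/-2.227e-01) = 122.953048
iter 4: u=0.683200  f(a)=+1.705e-13  f'(a)=-2.227e-01  a ← 122.953048 − (+1.705e-13/-2.227e-01) = 122.953048
converged: |Δa| < 1e-12 after 4 iterations
sag = a·(cosh(S/(2a)) − 1) = 122.953048·(cosh(0.683200) − 1) = 29.828557
T_max/T_min = cosh(S/(2a)) = 1.242601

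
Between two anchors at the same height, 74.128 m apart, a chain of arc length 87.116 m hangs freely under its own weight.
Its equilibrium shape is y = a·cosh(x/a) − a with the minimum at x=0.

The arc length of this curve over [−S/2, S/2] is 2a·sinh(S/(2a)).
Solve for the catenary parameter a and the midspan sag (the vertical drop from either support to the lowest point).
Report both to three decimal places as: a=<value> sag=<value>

a=37.063 sag=20.129

seed: a₀ = √(S³/(24(L−S))) = √(74.128³/(24·12.988)) = 36.149031
iter 1: u=1.025311  f(a)=+7.000e-01  f'(a)=-7.970e-01  a ← 36.149031 − (+7.000e-01/-7.970e-01) = 37.027346
iter 2: u=1.000990  f(a)=+2.633e-02  f'(a)=-7.381e-01  a ← 37.027346 − (+2.633e-02/-7.381e-01) = 37.063013
iter 3: u=1.000027  f(a)=+4.045e-05  f'(a)=-7.358e-01  a ← 37.063013 − (+4.045e-05/-7.358e-01) = 37.063068
iter 4: u=1.000025  f(a)=+9.587e-11  f'(a)=-7.358e-01  a ← 37.063068 − (+9.587e-11/-7.358e-01) = 37.063068
iter 5: u=1.000025  f(a)=-2.842e-14  f'(a)=-7.358e-01  a ← 37.063068 − (-2.842e-14/-7.358e-01) = 37.063068
converged: |Δa| < 1e-12 after 5 iterations
sag = a·(cosh(S/(2a)) − 1) = 37.063068·(cosh(1.000025) − 1) = 20.129330
T_max/T_min = cosh(S/(2a)) = 1.543110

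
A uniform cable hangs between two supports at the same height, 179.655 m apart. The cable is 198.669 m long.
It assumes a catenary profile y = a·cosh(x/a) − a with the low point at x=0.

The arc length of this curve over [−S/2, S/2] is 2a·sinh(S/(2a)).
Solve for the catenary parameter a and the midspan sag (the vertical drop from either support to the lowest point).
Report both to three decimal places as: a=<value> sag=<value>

a=114.471 sag=37.091

seed: a₀ = √(S³/(24(L−S))) = √(179.655³/(24·19.014)) = 112.724053
iter 1: u=0.796880  f(a)=+6.129e-01  f'(a)=-3.593e-01  a ← 112.724053 − (+6.129e-01/-3.593e-01) = 114.430072
iter 2: u=0.784999  f(a)=+1.419e-02  f'(a)=-3.428e-01  a ← 114.430072 − (+1.419e-02/-3.428e-01) = 114.471471
iter 3: u=0.784715  f(a)=+8.008e-06  f'(a)=-3.424e-01  a ← 114.471471 − (+8.008e-06/-3.424e-01) = 114.471494
iter 4: u=0.784715  f(a)=+2.558e-12  f'(a)=-3.424e-01  a ← 114.471494 − (+2.558e-12/-3.424e-01) = 114.471494
converged: |Δa| < 1e-12 after 4 iterations
sag = a·(cosh(S/(2a)) − 1) = 114.471494·(cosh(0.784715) − 1) = 37.090592
T_max/T_min = cosh(S/(2a)) = 1.324016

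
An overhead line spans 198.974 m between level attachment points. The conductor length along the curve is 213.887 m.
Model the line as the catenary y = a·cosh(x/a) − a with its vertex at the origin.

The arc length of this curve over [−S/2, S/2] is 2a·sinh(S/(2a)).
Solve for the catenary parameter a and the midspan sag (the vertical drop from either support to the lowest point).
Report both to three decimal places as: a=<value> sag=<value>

seed: a₀ = √(S³/(24(L−S))) = √(198.974³/(24·14.913)) = 148.356427
iter 1: u=0.670594  f(a)=+3.389e-01  f'(a)=-2.102e-01  a ← 148.356427 − (+3.389e-01/-2.102e-01) = 149.968610
iter 2: u=0.663385  f(a)=+5.604e-03  f'(a)=-2.033e-01  a ← 149.968610 − (+5.604e-03/-2.033e-01) = 149.996171
iter 3: u=0.663264  f(a)=+1.589e-06  f'(a)=-2.032e-01  a ← 149.996171 − (+1.589e-06/-2.032e-01) = 149.996179
iter 4: u=0.663264  f(a)=+1.705e-13  f'(a)=-2.032e-01  a ← 149.996179 − (+1.705e-13/-2.032e-01) = 149.996179
converged: |Δa| < 1e-12 after 4 iterations
sag = a·(cosh(S/(2a)) − 1) = 149.996179·(cosh(0.663264) − 1) = 34.220449
T_max/T_min = cosh(S/(2a)) = 1.228142

a=149.996 sag=34.220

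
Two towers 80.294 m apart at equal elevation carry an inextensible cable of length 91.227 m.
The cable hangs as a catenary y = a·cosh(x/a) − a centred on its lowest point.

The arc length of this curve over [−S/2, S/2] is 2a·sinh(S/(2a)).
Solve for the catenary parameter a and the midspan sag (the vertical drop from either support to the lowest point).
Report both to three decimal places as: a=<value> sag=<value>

a=45.297 sag=18.987

seed: a₀ = √(S³/(24(L−S))) = √(80.294³/(24·10.933)) = 44.417013
iter 1: u=0.903865  f(a)=+4.554e-01  f'(a)=-5.337e-01  a ← 44.417013 − (+4.554e-01/-5.337e-01) = 45.270274
iter 2: u=0.886829  f(a)=+1.345e-02  f'(a)=-5.026e-01  a ← 45.270274 − (+1.345e-02/-5.026e-01) = 45.297042
iter 3: u=0.886305  f(a)=+1.253e-05  f'(a)=-5.016e-01  a ← 45.297042 − (+1.253e-05/-5.016e-01) = 45.297067
iter 4: u=0.886305  f(a)=+1.090e-11  f'(a)=-5.016e-01  a ← 45.297067 − (+1.090e-11/-5.016e-01) = 45.297067
converged: |Δa| < 1e-12 after 4 iterations
sag = a·(cosh(S/(2a)) − 1) = 45.297067·(cosh(0.886305) − 1) = 18.986801
T_max/T_min = cosh(S/(2a)) = 1.419162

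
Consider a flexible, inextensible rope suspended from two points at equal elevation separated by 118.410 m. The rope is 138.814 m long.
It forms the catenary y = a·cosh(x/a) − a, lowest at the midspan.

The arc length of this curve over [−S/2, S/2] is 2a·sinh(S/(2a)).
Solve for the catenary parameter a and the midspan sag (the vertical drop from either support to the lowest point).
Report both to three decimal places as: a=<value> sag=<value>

a=59.675 sag=31.859

seed: a₀ = √(S³/(24(L−S))) = √(118.410³/(24·20.404)) = 58.226313
iter 1: u=1.016808  f(a)=+1.081e+00  f'(a)=-7.760e-01  a ← 58.226313 − (+1.081e+00/-7.760e-01) = 59.619445
iter 2: u=0.993048  f(a)=+4.002e-02  f'(a)=-7.196e-01  a ← 59.619445 − (+4.002e-02/-7.196e-01) = 59.675059
iter 3: u=0.992123  f(a)=+5.950e-05  f'(a)=-7.174e-01  a ← 59.675059 − (+5.950e-05/-7.174e-01) = 59.675142
iter 4: u=0.992122  f(a)=+1.319e-10  f'(a)=-7.174e-01  a ← 59.675142 − (+1.319e-10/-7.174e-01) = 59.675142
iter 5: u=0.992122  f(a)=+0.000e+00  f'(a)=-7.174e-01  a ← 59.675142 − (+0.000e+00/-7.174e-01) = 59.675142
converged: |Δa| < 1e-12 after 5 iterations
sag = a·(cosh(S/(2a)) − 1) = 59.675142·(cosh(0.992122) − 1) = 31.858755
T_max/T_min = cosh(S/(2a)) = 1.533870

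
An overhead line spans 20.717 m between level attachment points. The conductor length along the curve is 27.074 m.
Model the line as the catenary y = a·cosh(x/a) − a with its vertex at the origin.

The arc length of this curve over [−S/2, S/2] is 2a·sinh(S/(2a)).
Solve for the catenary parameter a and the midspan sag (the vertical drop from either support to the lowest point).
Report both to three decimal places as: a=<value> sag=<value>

seed: a₀ = √(S³/(24(L−S))) = √(20.717³/(24·6.357)) = 7.634113
iter 1: u=1.356870  f(a)=+6.115e-01  f'(a)=-1.993e+00  a ← 7.634113 − (+6.115e-01/-1.993e+00) = 7.940958
iter 2: u=1.304440  f(a)=+3.880e-02  f'(a)=-1.747e+00  a ← 7.940958 − (+3.880e-02/-1.747e+00) = 7.963164
iter 3: u=1.300802  f(a)=+1.796e-04  f'(a)=-1.731e+00  a ← 7.963164 − (+1.796e-04/-1.731e+00) = 7.963268
iter 4: u=1.300785  f(a)=+3.889e-09  f'(a)=-1.731e+00  a ← 7.963268 − (+3.889e-09/-1.731e+00) = 7.963268
iter 5: u=1.300785  f(a)=+7.105e-15  f'(a)=-1.731e+00  a ← 7.963268 − (+7.105e-15/-1.731e+00) = 7.963268
converged: |Δa| < 1e-12 after 5 iterations
sag = a·(cosh(S/(2a)) − 1) = 7.963268·(cosh(1.300785) − 1) = 7.742273
T_max/T_min = cosh(S/(2a)) = 1.972248

a=7.963 sag=7.742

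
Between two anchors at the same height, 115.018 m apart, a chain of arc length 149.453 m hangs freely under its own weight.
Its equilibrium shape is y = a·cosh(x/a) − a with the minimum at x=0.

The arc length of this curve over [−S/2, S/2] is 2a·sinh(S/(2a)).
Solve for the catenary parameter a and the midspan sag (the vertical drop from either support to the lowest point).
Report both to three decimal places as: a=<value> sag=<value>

a=44.716 sag=42.368

seed: a₀ = √(S³/(24(L−S))) = √(115.018³/(24·34.435)) = 42.908472
iter 1: u=1.340271  f(a)=+3.228e+00  f'(a)=-1.912e+00  a ← 42.908472 − (+3.228e+00/-1.912e+00) = 44.596567
iter 2: u=1.289539  f(a)=+2.003e-01  f'(a)=-1.682e+00  a ← 44.596567 − (+2.003e-01/-1.682e+00) = 44.715659
iter 3: u=1.286104  f(a)=+8.838e-04  f'(a)=-1.667e+00  a ← 44.715659 − (+8.838e-04/-1.667e+00) = 44.716189
iter 4: u=1.286089  f(a)=+1.737e-08  f'(a)=-1.667e+00  a ← 44.716189 − (+1.737e-08/-1.667e+00) = 44.716189
iter 5: u=1.286089  f(a)=-2.842e-14  f'(a)=-1.667e+00  a ← 44.716189 − (-2.842e-14/-1.667e+00) = 44.716189
converged: |Δa| < 1e-12 after 5 iterations
sag = a·(cosh(S/(2a)) − 1) = 44.716189·(cosh(1.286089) − 1) = 42.367606
T_max/T_min = cosh(S/(2a)) = 1.947478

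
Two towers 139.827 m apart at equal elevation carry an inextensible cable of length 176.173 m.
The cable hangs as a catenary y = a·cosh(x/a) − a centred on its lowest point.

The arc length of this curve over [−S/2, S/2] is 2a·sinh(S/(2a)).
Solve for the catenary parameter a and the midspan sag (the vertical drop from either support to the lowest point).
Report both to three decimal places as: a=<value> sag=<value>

a=58.046 sag=47.446

seed: a₀ = √(S³/(24(L−S))) = √(139.827³/(24·36.346)) = 55.982544
iter 1: u=1.248845  f(a)=+2.942e+00  f'(a)=-1.513e+00  a ← 55.982544 − (+2.942e+00/-1.513e+00) = 57.927436
iter 2: u=1.206915  f(a)=+1.603e-01  f'(a)=-1.352e+00  a ← 57.927436 − (+1.603e-01/-1.352e+00) = 58.045981
iter 3: u=1.204450  f(a)=+5.362e-04  f'(a)=-1.343e+00  a ← 58.045981 − (+5.362e-04/-1.343e+00) = 58.046380
iter 4: u=1.204442  f(a)=+6.047e-09  f'(a)=-1.343e+00  a ← 58.046380 − (+6.047e-09/-1.343e+00) = 58.046380
iter 5: u=1.204442  f(a)=+2.842e-14  f'(a)=-1.343e+00  a ← 58.046380 − (+2.842e-14/-1.343e+00) = 58.046380
converged: |Δa| < 1e-12 after 5 iterations
sag = a·(cosh(S/(2a)) − 1) = 58.046380·(cosh(1.204442) − 1) = 47.445865
T_max/T_min = cosh(S/(2a)) = 1.817379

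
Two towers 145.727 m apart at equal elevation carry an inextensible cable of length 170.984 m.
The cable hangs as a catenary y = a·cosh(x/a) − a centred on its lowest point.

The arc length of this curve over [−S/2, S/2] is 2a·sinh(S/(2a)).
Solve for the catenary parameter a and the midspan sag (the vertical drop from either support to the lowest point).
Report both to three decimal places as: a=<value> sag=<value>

seed: a₀ = √(S³/(24(L−S))) = √(145.727³/(24·25.257)) = 71.451859
iter 1: u=1.019757  f(a)=+1.346e+00  f'(a)=-7.833e-01  a ← 71.451859 − (+1.346e+00/-7.833e-01) = 73.170599
iter 2: u=0.995803  f(a)=+5.011e-02  f'(a)=-7.259e-01  a ← 73.170599 − (+5.011e-02/-7.259e-01) = 73.239620
iter 3: u=0.994865  f(a)=+7.535e-05  f'(a)=-7.238e-01  a ← 73.239620 − (+7.535e-05/-7.238e-01) = 73.239724
iter 4: u=0.994863  f(a)=+1.710e-10  f'(a)=-7.238e-01  a ← 73.239724 − (+1.710e-10/-7.238e-01) = 73.239724
iter 5: u=0.994863  f(a)=+0.000e+00  f'(a)=-7.238e-01  a ← 73.239724 − (+0.000e+00/-7.238e-01) = 73.239724
converged: |Δa| < 1e-12 after 5 iterations
sag = a·(cosh(S/(2a)) − 1) = 73.239724·(cosh(0.994863) − 1) = 39.334426
T_max/T_min = cosh(S/(2a)) = 1.537064

a=73.240 sag=39.334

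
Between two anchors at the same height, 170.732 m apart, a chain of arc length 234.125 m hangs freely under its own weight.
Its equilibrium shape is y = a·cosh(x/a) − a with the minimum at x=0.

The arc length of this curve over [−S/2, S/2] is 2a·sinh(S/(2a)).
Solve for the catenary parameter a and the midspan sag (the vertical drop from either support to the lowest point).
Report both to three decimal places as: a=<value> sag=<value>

seed: a₀ = √(S³/(24(L−S))) = √(170.732³/(24·63.393)) = 57.193427
iter 1: u=1.492584  f(a)=+7.448e+00  f'(a)=-2.752e+00  a ← 57.193427 − (+7.448e+00/-2.752e+00) = 59.900118
iter 2: u=1.425139  f(a)=+5.613e-01  f'(a)=-2.351e+00  a ← 59.900118 − (+5.613e-01/-2.351e+00) = 60.138874
iter 3: u=1.419481  f(a)=+3.763e-03  f'(a)=-2.320e+00  a ← 60.138874 − (+3.763e-03/-2.320e+00) = 60.140496
iter 4: u=1.419443  f(a)=+1.717e-07  f'(a)=-2.319e+00  a ← 60.140496 − (+1.717e-07/-2.319e+00) = 60.140496
iter 5: u=1.419443  f(a)=+2.842e-14  f'(a)=-2.319e+00  a ← 60.140496 − (+2.842e-14/-2.319e+00) = 60.140496
converged: |Δa| < 1e-12 after 5 iterations
sag = a·(cosh(S/(2a)) − 1) = 60.140496·(cosh(1.419443) − 1) = 71.466905
T_max/T_min = cosh(S/(2a)) = 2.188332

a=60.140 sag=71.467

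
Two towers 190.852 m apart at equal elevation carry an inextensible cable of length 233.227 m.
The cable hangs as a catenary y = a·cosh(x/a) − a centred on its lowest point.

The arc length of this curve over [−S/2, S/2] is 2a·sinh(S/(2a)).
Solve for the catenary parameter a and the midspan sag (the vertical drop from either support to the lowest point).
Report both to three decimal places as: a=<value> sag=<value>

seed: a₀ = √(S³/(24(L−S))) = √(190.852³/(24·42.375)) = 82.676979
iter 1: u=1.154203  f(a)=+2.914e+00  f'(a)=-1.168e+00  a ← 82.676979 − (+2.914e+00/-1.168e+00) = 85.171020
iter 2: u=1.120405  f(a)=+1.370e-01  f'(a)=-1.061e+00  a ← 85.171020 − (+1.370e-01/-1.061e+00) = 85.300218
iter 3: u=1.118708  f(a)=+3.363e-04  f'(a)=-1.056e+00  a ← 85.300218 − (+3.363e-04/-1.056e+00) = 85.300537
iter 4: u=1.118703  f(a)=+2.036e-09  f'(a)=-1.056e+00  a ← 85.300537 − (+2.036e-09/-1.056e+00) = 85.300537
iter 5: u=1.118703  f(a)=+0.000e+00  f'(a)=-1.056e+00  a ← 85.300537 − (+0.000e+00/-1.056e+00) = 85.300537
converged: |Δa| < 1e-12 after 5 iterations
sag = a·(cosh(S/(2a)) − 1) = 85.300537·(cosh(1.118703) − 1) = 59.180915
T_max/T_min = cosh(S/(2a)) = 1.693793

a=85.301 sag=59.181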